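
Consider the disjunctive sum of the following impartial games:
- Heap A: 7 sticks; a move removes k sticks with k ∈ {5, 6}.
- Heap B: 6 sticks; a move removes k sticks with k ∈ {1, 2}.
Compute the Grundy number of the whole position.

1

For heap A, compute g(0), g(1), … with moves {5, 6}:
k:     0  1  2  3  4  5  6  7
g(k):  0  0  0  0  0  1  1  1
So g(7) = 1.
Grundy values for heap B (subtraction set {1, 2}):
g(0) = mex{} = 0
g(1) = mex{0} = 1
g(2) = mex{0,1} = 2
g(3) = mex{1,2} = 0
g(4) = mex{0,2} = 1
g(5) = mex{0,1} = 2
g(6) = mex{1,2} = 0
So g(6) = 0.
The value of a disjunctive sum is the nim-sum of the parts.
Combined value = 1 XOR 0 = 1.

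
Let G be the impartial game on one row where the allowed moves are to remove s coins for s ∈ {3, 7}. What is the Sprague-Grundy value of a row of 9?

1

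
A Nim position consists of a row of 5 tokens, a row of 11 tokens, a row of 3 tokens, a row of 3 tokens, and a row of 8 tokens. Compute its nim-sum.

6

Nim-sum: 5 ⊕ 11 ⊕ 3 ⊕ 3 ⊕ 8 = 6.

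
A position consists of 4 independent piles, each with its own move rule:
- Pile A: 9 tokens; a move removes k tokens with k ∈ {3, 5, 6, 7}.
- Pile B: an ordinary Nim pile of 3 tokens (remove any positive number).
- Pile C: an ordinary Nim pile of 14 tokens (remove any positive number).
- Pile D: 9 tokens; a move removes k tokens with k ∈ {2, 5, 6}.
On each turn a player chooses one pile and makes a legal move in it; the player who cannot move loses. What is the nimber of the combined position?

12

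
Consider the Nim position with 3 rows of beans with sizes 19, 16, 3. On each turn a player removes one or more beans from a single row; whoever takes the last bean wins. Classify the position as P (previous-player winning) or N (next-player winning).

Compute the nim-sum pairwise:
19 ⊕ 16 = 3
3 ⊕ 3 = 0
The nim-sum is 0, so this is a P-position: the player to move is in a losing position under optimal play.

P-position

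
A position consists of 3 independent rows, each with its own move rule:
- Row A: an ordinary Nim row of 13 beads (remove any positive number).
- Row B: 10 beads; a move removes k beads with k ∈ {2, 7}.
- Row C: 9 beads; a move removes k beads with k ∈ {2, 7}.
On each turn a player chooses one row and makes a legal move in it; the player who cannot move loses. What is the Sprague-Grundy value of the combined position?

Row A is a plain Nim row of size 13, so its Grundy value is 13.
Build the Grundy sequence for row B with g(k) = mex{g(k−s) : s ∈ {2, 7}, s ≤ k}:
g(0) = mex{} = 0
g(1) = mex{} = 0
g(2) = mex{0} = 1
g(3) = mex{0} = 1
g(4) = mex{1} = 0
g(5) = mex{1} = 0
g(6) = mex{0} = 1
g(7) = mex{0} = 1
g(8) = mex{0,1} = 2
g(9) = mex{1} = 0
g(10) = mex{1,2} = 0
So g(10) = 0.
Build the Grundy sequence for row C with g(k) = mex{g(k−s) : s ∈ {2, 7}, s ≤ k}:
k:     0  1  2  3  4  5  6  7  8  9
g(k):  0  0  1  1  0  0  1  1  2  0
So g(9) = 0.
The value of a disjunctive sum is the nim-sum of the parts.
Combined value = 13 XOR 0 XOR 0 = 13.

13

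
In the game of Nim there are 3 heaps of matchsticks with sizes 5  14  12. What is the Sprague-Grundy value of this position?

7

Write each in binary and XOR column by column:
  0101  (5)
  1110  (14)
  1100  (12)
  ----
  0111  (7)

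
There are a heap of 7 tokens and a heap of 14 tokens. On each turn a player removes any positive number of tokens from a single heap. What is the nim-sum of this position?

9

Nim-sum: 7 XOR 14 = 9.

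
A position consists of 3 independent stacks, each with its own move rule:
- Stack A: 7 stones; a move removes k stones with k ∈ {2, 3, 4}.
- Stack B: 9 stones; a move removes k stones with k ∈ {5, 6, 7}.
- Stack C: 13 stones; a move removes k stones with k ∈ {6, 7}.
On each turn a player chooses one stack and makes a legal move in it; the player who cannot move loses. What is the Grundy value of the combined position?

Grundy values for stack A (subtraction set {2, 3, 4}):
k:     0  1  2  3  4  5  6  7
g(k):  0  0  1  1  2  2  0  0
So g(7) = 0.
Build the Grundy sequence for stack B with g(k) = mex{g(k−s) : s ∈ {5, 6, 7}, s ≤ k}:
g(0) = mex{} = 0
g(1) = mex{} = 0
g(2) = mex{} = 0
g(3) = mex{} = 0
g(4) = mex{} = 0
g(5) = mex{0} = 1
g(6) = mex{0} = 1
g(7) = mex{0} = 1
g(8) = mex{0} = 1
g(9) = mex{0} = 1
So g(9) = 1.
Grundy values for stack C (subtraction set {6, 7}):
g(0) = mex{} = 0
g(1) = mex{} = 0
g(2) = mex{} = 0
g(3) = mex{} = 0
g(4) = mex{} = 0
g(5) = mex{} = 0
g(6) = mex{0} = 1
g(7) = mex{0} = 1
g(8) = mex{0} = 1
g(9) = mex{0} = 1
g(10) = mex{0} = 1
g(11) = mex{0} = 1
g(12) = mex{0,1} = 2
g(13) = mex{1} = 0
So g(13) = 0.
By the Sprague-Grundy theorem, the Grundy value of a sum of independent games is the XOR of the component values.
Combined value = 0 XOR 1 XOR 0 = 1.

1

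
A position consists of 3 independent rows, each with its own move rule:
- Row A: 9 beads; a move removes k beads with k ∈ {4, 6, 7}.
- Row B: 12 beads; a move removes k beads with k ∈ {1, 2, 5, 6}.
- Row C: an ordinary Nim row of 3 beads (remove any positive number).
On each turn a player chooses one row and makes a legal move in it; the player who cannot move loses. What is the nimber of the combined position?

3

For row A, compute g(0), g(1), … with moves {4, 6, 7}:
k:     0  1  2  3  4  5  6  7  8  9
g(k):  0  0  0  0  1  1  1  1  2  2
So g(9) = 2.
Grundy values for row B (subtraction set {1, 2, 5, 6}):
k:     0  1  2  3  4  5  6  7  8  9 10 11 12
g(k):  0  1  2  0  1  2  3  0  1  2  0  1  2
So g(12) = 2.
Row C is a plain Nim row of size 3, so its Grundy value is 3.
The value of a disjunctive sum is the nim-sum of the parts.
Combined value = 2 XOR 2 XOR 3 = 3.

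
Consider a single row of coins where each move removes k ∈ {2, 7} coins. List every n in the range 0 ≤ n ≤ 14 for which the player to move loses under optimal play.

0, 1, 4, 5, 9, 10, 13, 14

Grundy values for subtraction set {2, 7}:
k:     0  1  2  3  4  5  6  7  8  9 10 11 12 13 14
g(k):  0  0  1  1  0  0  1  1  2  0  0  1  1  0  0
The P-positions (g = 0) in 0..14 are 0, 1, 4, 5, 9, 10, 13, 14.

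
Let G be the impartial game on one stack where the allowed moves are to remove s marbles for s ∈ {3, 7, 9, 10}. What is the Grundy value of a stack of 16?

Grundy values for subtraction set {3, 7, 9, 10}:
k:     0  1  2  3  4  5  6  7  8  9 10 11 12 13 14 15 16
g(k):  0  0  0  1  1  1  0  2  2  1  3  3  2  2  0  3  3
So g(16) = 3.

3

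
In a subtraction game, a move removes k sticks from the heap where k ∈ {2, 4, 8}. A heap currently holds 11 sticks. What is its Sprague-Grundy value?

Grundy values for subtraction set {2, 4, 8}:
k:     0  1  2  3  4  5  6  7  8  9 10 11
g(k):  0  0  1  1  2  2  0  0  1  1  2  2
So g(11) = 2.

2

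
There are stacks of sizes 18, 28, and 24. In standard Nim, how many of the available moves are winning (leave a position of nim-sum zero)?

3

Bitwise XOR of the heap sizes:
  10010  (18)
  11100  (28)
  11000  (24)
  -----
  10110  (22)
The overall nim-sum is X = 22. A stack of size p has a winning move iff p XOR X < p (reduce it to p XOR X).
  18: 18 XOR 22 = 4 < 18 — winning move (to 4).
  28: 28 XOR 22 = 10 < 28 — winning move (to 10).
  24: 24 XOR 22 = 14 < 24 — winning move (to 14).
That gives 3 winning moves.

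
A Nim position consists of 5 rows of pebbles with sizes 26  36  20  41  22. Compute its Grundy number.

Compute the nim-sum pairwise:
26 ^ 36 = 62
62 ^ 20 = 42
42 ^ 41 = 3
3 ^ 22 = 21

21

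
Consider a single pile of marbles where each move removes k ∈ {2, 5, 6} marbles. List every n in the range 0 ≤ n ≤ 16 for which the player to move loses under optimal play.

0, 1, 4, 8, 11, 12, 15

Grundy values for subtraction set {2, 5, 6}:
k:     0  1  2  3  4  5  6  7  8  9 10 11 12 13 14 15 16
g(k):  0  0  1  1  0  2  1  3  0  2  1  0  0  1  1  0  2
The P-positions (g = 0) in 0..16 are 0, 1, 4, 8, 11, 12, 15.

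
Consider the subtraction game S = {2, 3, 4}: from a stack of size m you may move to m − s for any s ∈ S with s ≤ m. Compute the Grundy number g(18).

0

Compute g(0), g(1), … for moves {2, 3, 4}:
k:     0  1  2  3  4  5  6  7  8  9 10 11 12 13 14 15 16 17 18
g(k):  0  0  1  1  2  2  0  0  1  1  2  2  0  0  1  1  2  2  0
So g(18) = 0.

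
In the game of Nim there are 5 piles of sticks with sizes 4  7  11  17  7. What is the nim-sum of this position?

Bitwise XOR of the heap sizes:
  00100  (4)
  00111  (7)
  01011  (11)
  10001  (17)
  00111  (7)
  -----
  11110  (30)

30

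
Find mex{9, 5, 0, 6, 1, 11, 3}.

The values 0, 1 are all present; 2 is the first non-negative integer missing from the set.

2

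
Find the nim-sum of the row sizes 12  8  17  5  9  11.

18

Nim-sum: 12 XOR 8 XOR 17 XOR 5 XOR 9 XOR 11 = 18.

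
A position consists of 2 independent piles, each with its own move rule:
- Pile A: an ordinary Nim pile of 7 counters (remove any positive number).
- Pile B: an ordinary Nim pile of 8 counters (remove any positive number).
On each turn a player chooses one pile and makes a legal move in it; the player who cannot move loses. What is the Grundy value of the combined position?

Pile A is a plain Nim pile of size 7, so its Grundy value is 7.
Pile B is a plain Nim pile of size 8, so its Grundy value is 8.
By the Sprague-Grundy theorem, the Grundy value of a sum of independent games is the XOR of the component values.
Combined value = 7 XOR 8 = 15.

15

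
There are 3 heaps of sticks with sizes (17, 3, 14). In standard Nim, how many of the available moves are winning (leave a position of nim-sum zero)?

1

Compute the nim-sum pairwise:
17 ^ 3 = 18
18 ^ 14 = 28
The overall nim-sum is X = 28. A heap of size p has a winning move iff p XOR X < p (reduce it to p XOR X).
  17: 17 XOR 28 = 13 < 17 — winning move (to 13).
  3: 3 XOR 28 = 31 ≥ 3 — no move.
  14: 14 XOR 28 = 18 ≥ 14 — no move.
That gives 1 winning move.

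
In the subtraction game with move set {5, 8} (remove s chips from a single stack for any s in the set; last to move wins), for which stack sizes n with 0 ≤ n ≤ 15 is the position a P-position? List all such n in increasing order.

Build the Grundy sequence with g(k) = mex{g(k−s) : s ∈ {5, 8}, s ≤ k}:
k:     0  1  2  3  4  5  6  7  8  9 10 11 12 13 14 15
g(k):  0  0  0  0  0  1  1  1  1  1  2  2  2  0  0  0
The P-positions (g = 0) in 0..15 are 0, 1, 2, 3, 4, 13, 14, 15.

0, 1, 2, 3, 4, 13, 14, 15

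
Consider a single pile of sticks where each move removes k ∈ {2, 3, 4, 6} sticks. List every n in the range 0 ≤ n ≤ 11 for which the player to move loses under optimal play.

0, 1, 8, 9

Compute g(0), g(1), … for moves {2, 3, 4, 6}:
g(0) = mex{} = 0
g(1) = mex{} = 0
g(2) = mex{0} = 1
g(3) = mex{0} = 1
g(4) = mex{0,1} = 2
g(5) = mex{0,1} = 2
g(6) = mex{0,1,2} = 3
g(7) = mex{0,1,2} = 3
g(8) = mex{1,2,3} = 0
g(9) = mex{1,2,3} = 0
g(10) = mex{0,2,3} = 1
g(11) = mex{0,2,3} = 1
The P-positions (g = 0) in 0..11 are 0, 1, 8, 9.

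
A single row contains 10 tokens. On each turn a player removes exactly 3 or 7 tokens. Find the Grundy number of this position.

0

Grundy values for subtraction set {3, 7}:
g(0) = mex{} = 0
g(1) = mex{} = 0
g(2) = mex{} = 0
g(3) = mex{0} = 1
g(4) = mex{0} = 1
g(5) = mex{0} = 1
g(6) = mex{1} = 0
g(7) = mex{0,1} = 2
g(8) = mex{0,1} = 2
g(9) = mex{0} = 1
g(10) = mex{1,2} = 0
So g(10) = 0.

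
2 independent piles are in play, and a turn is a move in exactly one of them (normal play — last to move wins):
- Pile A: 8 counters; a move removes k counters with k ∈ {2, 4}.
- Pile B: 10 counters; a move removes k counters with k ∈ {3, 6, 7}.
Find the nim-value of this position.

For pile A, compute g(0), g(1), … with moves {2, 4}:
g(0) = mex{} = 0
g(1) = mex{} = 0
g(2) = mex{0} = 1
g(3) = mex{0} = 1
g(4) = mex{0,1} = 2
g(5) = mex{0,1} = 2
g(6) = mex{1,2} = 0
g(7) = mex{1,2} = 0
g(8) = mex{0,2} = 1
So g(8) = 1.
Build the Grundy sequence for pile B with g(k) = mex{g(k−s) : s ∈ {3, 6, 7}, s ≤ k}:
g(0) = mex{} = 0
g(1) = mex{} = 0
g(2) = mex{} = 0
g(3) = mex{0} = 1
g(4) = mex{0} = 1
g(5) = mex{0} = 1
g(6) = mex{0,1} = 2
g(7) = mex{0,1} = 2
g(8) = mex{0,1} = 2
g(9) = mex{0,1,2} = 3
g(10) = mex{1,2} = 0
So g(10) = 0.
The value of a disjunctive sum is the nim-sum of the parts.
Combined value = 1 ⊕ 0 = 1.

1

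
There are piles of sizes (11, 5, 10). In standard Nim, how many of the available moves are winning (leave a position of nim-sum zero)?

Compute the nim-sum pairwise:
11 XOR 5 = 14
14 XOR 10 = 4
The overall nim-sum is X = 4. A pile of size p has a winning move iff p XOR X < p (reduce it to p XOR X).
  11: 11 XOR 4 = 15 ≥ 11 — no move.
  5: 5 XOR 4 = 1 < 5 — winning move (to 1).
  10: 10 XOR 4 = 14 ≥ 10 — no move.
That gives 1 winning move.

1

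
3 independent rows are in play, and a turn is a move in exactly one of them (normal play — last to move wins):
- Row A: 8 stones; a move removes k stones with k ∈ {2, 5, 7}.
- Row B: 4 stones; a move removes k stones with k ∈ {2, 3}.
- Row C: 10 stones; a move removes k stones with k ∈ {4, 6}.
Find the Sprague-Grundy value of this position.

For row A, compute g(0), g(1), … with moves {2, 5, 7}:
g(0) = mex{} = 0
g(1) = mex{} = 0
g(2) = mex{0} = 1
g(3) = mex{0} = 1
g(4) = mex{1} = 0
g(5) = mex{0,1} = 2
g(6) = mex{0} = 1
g(7) = mex{0,1,2} = 3
g(8) = mex{0,1} = 2
So g(8) = 2.
Build the Grundy sequence for row B with g(k) = mex{g(k−s) : s ∈ {2, 3}, s ≤ k}:
g(0) = mex{} = 0
g(1) = mex{} = 0
g(2) = mex{0} = 1
g(3) = mex{0} = 1
g(4) = mex{0,1} = 2
So g(4) = 2.
Build the Grundy sequence for row C with g(k) = mex{g(k−s) : s ∈ {4, 6}, s ≤ k}:
k:     0  1  2  3  4  5  6  7  8  9 10
g(k):  0  0  0  0  1  1  1  1  2  2  0
So g(10) = 0.
By the Sprague-Grundy theorem, the Grundy value of a sum of independent games is the XOR of the component values.
Combined value = 2 ⊕ 2 ⊕ 0 = 0.

0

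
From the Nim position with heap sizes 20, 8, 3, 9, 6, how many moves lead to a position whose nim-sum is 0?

1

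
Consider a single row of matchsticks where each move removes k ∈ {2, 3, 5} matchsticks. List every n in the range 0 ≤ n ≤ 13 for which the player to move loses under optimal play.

0, 1, 7, 8

Build the Grundy sequence with g(k) = mex{g(k−s) : s ∈ {2, 3, 5}, s ≤ k}:
g(0) = mex{} = 0
g(1) = mex{} = 0
g(2) = mex{0} = 1
g(3) = mex{0} = 1
g(4) = mex{0,1} = 2
g(5) = mex{0,1} = 2
g(6) = mex{0,1,2} = 3
g(7) = mex{1,2} = 0
g(8) = mex{1,2,3} = 0
g(9) = mex{0,2,3} = 1
g(10) = mex{0,2} = 1
g(11) = mex{0,1,3} = 2
g(12) = mex{0,1} = 2
g(13) = mex{0,1,2} = 3
The P-positions (g = 0) in 0..13 are 0, 1, 7, 8.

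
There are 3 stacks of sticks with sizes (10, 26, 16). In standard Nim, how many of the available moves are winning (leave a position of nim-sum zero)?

0

Compute the nim-sum pairwise:
10 ^ 26 = 16
16 ^ 16 = 0
The nim-sum is already 0, so every move leaves a nonzero nim-sum — there are no winning moves.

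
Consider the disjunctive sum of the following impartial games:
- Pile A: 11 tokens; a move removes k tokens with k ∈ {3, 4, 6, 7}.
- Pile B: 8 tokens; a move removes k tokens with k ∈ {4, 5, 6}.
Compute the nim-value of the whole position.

Build the Grundy sequence for pile A with g(k) = mex{g(k−s) : s ∈ {3, 4, 6, 7}, s ≤ k}:
g(0) = mex{} = 0
g(1) = mex{} = 0
g(2) = mex{} = 0
g(3) = mex{0} = 1
g(4) = mex{0} = 1
g(5) = mex{0} = 1
g(6) = mex{0,1} = 2
g(7) = mex{0,1} = 2
g(8) = mex{0,1} = 2
g(9) = mex{0,1,2} = 3
g(10) = mex{1,2} = 0
g(11) = mex{1,2} = 0
So g(11) = 0.
Build the Grundy sequence for pile B with g(k) = mex{g(k−s) : s ∈ {4, 5, 6}, s ≤ k}:
g(0) = mex{} = 0
g(1) = mex{} = 0
g(2) = mex{} = 0
g(3) = mex{} = 0
g(4) = mex{0} = 1
g(5) = mex{0} = 1
g(6) = mex{0} = 1
g(7) = mex{0} = 1
g(8) = mex{0,1} = 2
So g(8) = 2.
The value of a disjunctive sum is the nim-sum of the parts.
Combined value = 0 ⊕ 2 = 2.

2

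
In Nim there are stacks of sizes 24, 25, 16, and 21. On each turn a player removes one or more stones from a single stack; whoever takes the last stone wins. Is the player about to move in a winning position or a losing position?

Bitwise XOR of the heap sizes:
  11000  (24)
  11001  (25)
  10000  (16)
  10101  (21)
  -----
  00100  (4)
The nim-sum is 4 ≠ 0, so this is an N-position: the player to move can win.

Winning position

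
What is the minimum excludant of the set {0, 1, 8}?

The values 0, 1 are all present; 2 is the first non-negative integer missing from the set.

2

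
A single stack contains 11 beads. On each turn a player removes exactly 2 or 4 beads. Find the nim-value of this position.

2

Build the Grundy sequence with g(k) = mex{g(k−s) : s ∈ {2, 4}, s ≤ k}:
g(0) = mex{} = 0
g(1) = mex{} = 0
g(2) = mex{0} = 1
g(3) = mex{0} = 1
g(4) = mex{0,1} = 2
g(5) = mex{0,1} = 2
g(6) = mex{1,2} = 0
g(7) = mex{1,2} = 0
g(8) = mex{0,2} = 1
g(9) = mex{0,2} = 1
g(10) = mex{0,1} = 2
g(11) = mex{0,1} = 2
So g(11) = 2.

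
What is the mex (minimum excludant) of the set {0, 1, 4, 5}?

2

The values 0, 1 are all present; 2 is the first non-negative integer missing from the set.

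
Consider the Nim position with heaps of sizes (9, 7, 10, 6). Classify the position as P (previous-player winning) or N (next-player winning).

N-position

Nim-sum: 9 ⊕ 7 ⊕ 10 ⊕ 6 = 2.
The nim-sum is 2 ≠ 0, so this is an N-position: the player to move can win.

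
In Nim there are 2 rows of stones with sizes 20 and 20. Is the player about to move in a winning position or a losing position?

Losing position

Bitwise XOR of the heap sizes:
  10100  (20)
  10100  (20)
  -----
  00000  (0)
The nim-sum is 0, so this is a P-position: the player to move is in a losing position under optimal play.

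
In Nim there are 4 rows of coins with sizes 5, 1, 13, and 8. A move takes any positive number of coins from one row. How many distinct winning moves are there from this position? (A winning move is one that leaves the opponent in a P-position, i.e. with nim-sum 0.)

Nim-sum: 5 XOR 1 XOR 13 XOR 8 = 1.
The overall nim-sum is X = 1. A row of size p has a winning move iff p XOR X < p (reduce it to p XOR X).
  5: 5 XOR 1 = 4 < 5 — winning move (to 4).
  1: 1 XOR 1 = 0 < 1 — winning move (to 0).
  13: 13 XOR 1 = 12 < 13 — winning move (to 12).
  8: 8 XOR 1 = 9 ≥ 8 — no move.
That gives 3 winning moves.

3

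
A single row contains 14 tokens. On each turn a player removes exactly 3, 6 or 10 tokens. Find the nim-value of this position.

0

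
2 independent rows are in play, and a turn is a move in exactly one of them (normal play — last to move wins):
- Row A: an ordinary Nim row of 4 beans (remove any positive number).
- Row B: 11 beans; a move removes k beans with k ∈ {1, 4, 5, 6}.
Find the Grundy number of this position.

Row A is a plain Nim row of size 4, so its Grundy value is 4.
For row B, compute g(0), g(1), … with moves {1, 4, 5, 6}:
k:     0  1  2  3  4  5  6  7  8  9 10 11
g(k):  0  1  0  1  2  3  2  3  4  0  1  0
So g(11) = 0.
The value of a disjunctive sum is the nim-sum of the parts.
Combined value = 4 ⊕ 0 = 4.

4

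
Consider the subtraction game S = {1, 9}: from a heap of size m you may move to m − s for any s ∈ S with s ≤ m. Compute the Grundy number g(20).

0

Build the Grundy sequence with g(k) = mex{g(k−s) : s ∈ {1, 9}, s ≤ k}:
k:     0  1  2  3  4  5  6  7  8  9 10 11 12 13 14 15 16 17 18 19 20
g(k):  0  1  0  1  0  1  0  1  0  1  0  1  0  1  0  1  0  1  0  1  0
So g(20) = 0.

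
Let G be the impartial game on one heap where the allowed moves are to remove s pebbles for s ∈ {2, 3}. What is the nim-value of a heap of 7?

1

Compute g(0), g(1), … for moves {2, 3}:
g(0) = mex{} = 0
g(1) = mex{} = 0
g(2) = mex{0} = 1
g(3) = mex{0} = 1
g(4) = mex{0,1} = 2
g(5) = mex{1} = 0
g(6) = mex{1,2} = 0
g(7) = mex{0,2} = 1
So g(7) = 1.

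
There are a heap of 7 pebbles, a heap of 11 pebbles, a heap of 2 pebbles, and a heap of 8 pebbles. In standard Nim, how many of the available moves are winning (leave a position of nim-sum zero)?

Compute the nim-sum pairwise:
7 ⊕ 11 = 12
12 ⊕ 2 = 14
14 ⊕ 8 = 6
The overall nim-sum is X = 6. A heap of size p has a winning move iff p XOR X < p (reduce it to p XOR X).
  7: 7 XOR 6 = 1 < 7 — winning move (to 1).
  11: 11 XOR 6 = 13 ≥ 11 — no move.
  2: 2 XOR 6 = 4 ≥ 2 — no move.
  8: 8 XOR 6 = 14 ≥ 8 — no move.
That gives 1 winning move.

1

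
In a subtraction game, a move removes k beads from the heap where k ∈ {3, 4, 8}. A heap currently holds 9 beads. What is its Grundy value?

3

Grundy values for subtraction set {3, 4, 8}:
k:     0  1  2  3  4  5  6  7  8  9
g(k):  0  0  0  1  1  1  2  0  2  3
So g(9) = 3.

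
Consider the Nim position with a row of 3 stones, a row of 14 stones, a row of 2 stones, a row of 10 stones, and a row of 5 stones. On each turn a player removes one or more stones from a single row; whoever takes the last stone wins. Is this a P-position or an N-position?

Compute the nim-sum pairwise:
3 ^ 14 = 13
13 ^ 2 = 15
15 ^ 10 = 5
5 ^ 5 = 0
The nim-sum is 0, so this is a P-position: the player to move is in a losing position under optimal play.

P-position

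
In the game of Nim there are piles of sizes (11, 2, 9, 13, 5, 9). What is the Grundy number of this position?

Compute the nim-sum pairwise:
11 XOR 2 = 9
9 XOR 9 = 0
0 XOR 13 = 13
13 XOR 5 = 8
8 XOR 9 = 1

1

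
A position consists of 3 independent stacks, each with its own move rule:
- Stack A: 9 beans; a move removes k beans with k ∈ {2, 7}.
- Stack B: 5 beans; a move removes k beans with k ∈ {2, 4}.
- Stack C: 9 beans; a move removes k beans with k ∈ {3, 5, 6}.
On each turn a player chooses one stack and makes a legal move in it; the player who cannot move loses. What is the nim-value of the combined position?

2

Grundy values for stack A (subtraction set {2, 7}):
k:     0  1  2  3  4  5  6  7  8  9
g(k):  0  0  1  1  0  0  1  1  2  0
So g(9) = 0.
Build the Grundy sequence for stack B with g(k) = mex{g(k−s) : s ∈ {2, 4}, s ≤ k}:
g(0) = mex{} = 0
g(1) = mex{} = 0
g(2) = mex{0} = 1
g(3) = mex{0} = 1
g(4) = mex{0,1} = 2
g(5) = mex{0,1} = 2
So g(5) = 2.
Build the Grundy sequence for stack C with g(k) = mex{g(k−s) : s ∈ {3, 5, 6}, s ≤ k}:
k:     0  1  2  3  4  5  6  7  8  9
g(k):  0  0  0  1  1  1  2  2  2  0
So g(9) = 0.
By the Sprague-Grundy theorem, the Grundy value of a sum of independent games is the XOR of the component values.
Combined value = 0 ⊕ 2 ⊕ 0 = 2.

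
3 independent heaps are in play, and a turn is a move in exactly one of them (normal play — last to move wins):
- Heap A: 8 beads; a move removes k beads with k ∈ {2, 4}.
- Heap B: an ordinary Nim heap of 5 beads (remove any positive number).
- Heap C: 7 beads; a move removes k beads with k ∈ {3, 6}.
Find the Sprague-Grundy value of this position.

For heap A, compute g(0), g(1), … with moves {2, 4}:
k:     0  1  2  3  4  5  6  7  8
g(k):  0  0  1  1  2  2  0  0  1
So g(8) = 1.
Heap B is a plain Nim heap of size 5, so its Grundy value is 5.
For heap C, compute g(0), g(1), … with moves {3, 6}:
g(0) = mex{} = 0
g(1) = mex{} = 0
g(2) = mex{} = 0
g(3) = mex{0} = 1
g(4) = mex{0} = 1
g(5) = mex{0} = 1
g(6) = mex{0,1} = 2
g(7) = mex{0,1} = 2
So g(7) = 2.
The value of a disjunctive sum is the nim-sum of the parts.
Combined value = 1 ⊕ 5 ⊕ 2 = 6.

6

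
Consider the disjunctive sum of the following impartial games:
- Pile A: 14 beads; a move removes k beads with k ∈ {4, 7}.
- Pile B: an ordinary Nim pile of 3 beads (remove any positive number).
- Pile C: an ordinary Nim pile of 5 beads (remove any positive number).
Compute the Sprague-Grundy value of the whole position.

Build the Grundy sequence for pile A with g(k) = mex{g(k−s) : s ∈ {4, 7}, s ≤ k}:
k:     0  1  2  3  4  5  6  7  8  9 10 11 12 13 14
g(k):  0  0  0  0  1  1  1  1  2  2  2  0  0  0  0
So g(14) = 0.
Pile B is a plain Nim pile of size 3, so its Grundy value is 3.
Pile C is a plain Nim pile of size 5, so its Grundy value is 5.
The value of a disjunctive sum is the nim-sum of the parts.
Combined value = 0 ⊕ 3 ⊕ 5 = 6.

6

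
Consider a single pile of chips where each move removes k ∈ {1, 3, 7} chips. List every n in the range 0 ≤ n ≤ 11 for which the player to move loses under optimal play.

0, 2, 4, 6, 8, 10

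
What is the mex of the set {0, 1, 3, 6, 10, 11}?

2

The values 0, 1 are all present; 2 is the first non-negative integer missing from the set.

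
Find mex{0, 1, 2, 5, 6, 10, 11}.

3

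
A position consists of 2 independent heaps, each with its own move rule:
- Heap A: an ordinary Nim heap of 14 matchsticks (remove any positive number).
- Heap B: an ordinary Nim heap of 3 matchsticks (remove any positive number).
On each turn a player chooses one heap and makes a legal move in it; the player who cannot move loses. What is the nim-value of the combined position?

13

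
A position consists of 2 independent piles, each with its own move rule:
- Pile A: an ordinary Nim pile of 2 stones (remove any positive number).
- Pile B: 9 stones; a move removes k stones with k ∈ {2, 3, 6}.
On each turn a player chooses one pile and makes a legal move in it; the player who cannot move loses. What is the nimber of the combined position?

2

Pile A is a plain Nim pile of size 2, so its Grundy value is 2.
Build the Grundy sequence for pile B with g(k) = mex{g(k−s) : s ∈ {2, 3, 6}, s ≤ k}:
g(0) = mex{} = 0
g(1) = mex{} = 0
g(2) = mex{0} = 1
g(3) = mex{0} = 1
g(4) = mex{0,1} = 2
g(5) = mex{1} = 0
g(6) = mex{0,1,2} = 3
g(7) = mex{0,2} = 1
g(8) = mex{0,1,3} = 2
g(9) = mex{1,3} = 0
So g(9) = 0.
The value of a disjunctive sum is the nim-sum of the parts.
Combined value = 2 XOR 0 = 2.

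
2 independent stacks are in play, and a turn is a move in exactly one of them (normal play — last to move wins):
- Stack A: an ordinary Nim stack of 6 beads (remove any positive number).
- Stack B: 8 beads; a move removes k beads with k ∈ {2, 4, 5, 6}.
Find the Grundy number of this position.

Stack A is a plain Nim stack of size 6, so its Grundy value is 6.
Grundy values for stack B (subtraction set {2, 4, 5, 6}):
k:     0  1  2  3  4  5  6  7  8
g(k):  0  0  1  1  2  2  3  3  0
So g(8) = 0.
By the Sprague-Grundy theorem, the Grundy value of a sum of independent games is the XOR of the component values.
Combined value = 6 ⊕ 0 = 6.

6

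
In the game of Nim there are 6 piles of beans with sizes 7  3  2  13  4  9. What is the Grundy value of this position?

6

Nim-sum: 7 ⊕ 3 ⊕ 2 ⊕ 13 ⊕ 4 ⊕ 9 = 6.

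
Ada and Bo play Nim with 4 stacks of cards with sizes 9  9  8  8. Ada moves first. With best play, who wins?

Nim-sum: 9 ^ 9 ^ 8 ^ 8 = 0.
The nim-sum is 0, so this is a P-position: the player to move is in a losing position under optimal play; Ada is about to move from it and so loses — Bo wins.

Bo wins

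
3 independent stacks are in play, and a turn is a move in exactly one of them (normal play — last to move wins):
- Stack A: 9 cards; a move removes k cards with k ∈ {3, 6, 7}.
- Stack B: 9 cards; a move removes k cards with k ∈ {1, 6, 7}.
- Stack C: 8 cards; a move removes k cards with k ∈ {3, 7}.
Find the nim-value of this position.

Build the Grundy sequence for stack A with g(k) = mex{g(k−s) : s ∈ {3, 6, 7}, s ≤ k}:
g(0) = mex{} = 0
g(1) = mex{} = 0
g(2) = mex{} = 0
g(3) = mex{0} = 1
g(4) = mex{0} = 1
g(5) = mex{0} = 1
g(6) = mex{0,1} = 2
g(7) = mex{0,1} = 2
g(8) = mex{0,1} = 2
g(9) = mex{0,1,2} = 3
So g(9) = 3.
Grundy values for stack B (subtraction set {1, 6, 7}):
g(0) = mex{} = 0
g(1) = mex{0} = 1
g(2) = mex{1} = 0
g(3) = mex{0} = 1
g(4) = mex{1} = 0
g(5) = mex{0} = 1
g(6) = mex{0,1} = 2
g(7) = mex{0,1,2} = 3
g(8) = mex{0,1,3} = 2
g(9) = mex{0,1,2} = 3
So g(9) = 3.
Build the Grundy sequence for stack C with g(k) = mex{g(k−s) : s ∈ {3, 7}, s ≤ k}:
k:     0  1  2  3  4  5  6  7  8
g(k):  0  0  0  1  1  1  0  2  2
So g(8) = 2.
By the Sprague-Grundy theorem, the Grundy value of a sum of independent games is the XOR of the component values.
Combined value = 3 ⊕ 3 ⊕ 2 = 2.

2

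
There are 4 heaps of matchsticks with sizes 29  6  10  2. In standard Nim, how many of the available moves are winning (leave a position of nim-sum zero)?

Write each in binary and XOR column by column:
  11101  (29)
  00110  (6)
  01010  (10)
  00010  (2)
  -----
  10011  (19)
The overall nim-sum is X = 19. A heap of size p has a winning move iff p XOR X < p (reduce it to p XOR X).
  29: 29 XOR 19 = 14 < 29 — winning move (to 14).
  6: 6 XOR 19 = 21 ≥ 6 — no move.
  10: 10 XOR 19 = 25 ≥ 10 — no move.
  2: 2 XOR 19 = 17 ≥ 2 — no move.
That gives 1 winning move.

1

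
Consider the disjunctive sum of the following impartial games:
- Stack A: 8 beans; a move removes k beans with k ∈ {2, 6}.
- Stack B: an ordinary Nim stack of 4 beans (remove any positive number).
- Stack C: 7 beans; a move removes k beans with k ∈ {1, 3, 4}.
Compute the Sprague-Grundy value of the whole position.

Grundy values for stack A (subtraction set {2, 6}):
k:     0  1  2  3  4  5  6  7  8
g(k):  0  0  1  1  0  0  1  1  0
So g(8) = 0.
Stack B is a plain Nim stack of size 4, so its Grundy value is 4.
Build the Grundy sequence for stack C with g(k) = mex{g(k−s) : s ∈ {1, 3, 4}, s ≤ k}:
g(0) = mex{} = 0
g(1) = mex{0} = 1
g(2) = mex{1} = 0
g(3) = mex{0} = 1
g(4) = mex{0,1} = 2
g(5) = mex{0,1,2} = 3
g(6) = mex{0,1,3} = 2
g(7) = mex{1,2} = 0
So g(7) = 0.
The value of a disjunctive sum is the nim-sum of the parts.
Combined value = 0 ⊕ 4 ⊕ 0 = 4.

4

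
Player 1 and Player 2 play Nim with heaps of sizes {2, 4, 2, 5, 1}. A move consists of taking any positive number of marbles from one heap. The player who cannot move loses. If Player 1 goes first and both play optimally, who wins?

Player 2 wins

In binary:
  010  (2)
  100  (4)
  010  (2)
  101  (5)
  001  (1)
  ---
  000  (0)
The nim-sum is 0, so this is a P-position: the player to move is in a losing position under optimal play; Player 1 is about to move from it and so loses — Player 2 wins.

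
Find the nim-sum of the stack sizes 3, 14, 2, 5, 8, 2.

Compute the nim-sum pairwise:
3 ⊕ 14 = 13
13 ⊕ 2 = 15
15 ⊕ 5 = 10
10 ⊕ 8 = 2
2 ⊕ 2 = 0

0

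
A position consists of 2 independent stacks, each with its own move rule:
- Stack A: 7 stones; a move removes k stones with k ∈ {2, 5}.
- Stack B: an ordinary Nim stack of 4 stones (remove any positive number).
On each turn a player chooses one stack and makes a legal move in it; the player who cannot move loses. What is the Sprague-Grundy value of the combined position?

4

Grundy values for stack A (subtraction set {2, 5}):
k:     0  1  2  3  4  5  6  7
g(k):  0  0  1  1  0  2  1  0
So g(7) = 0.
Stack B is a plain Nim stack of size 4, so its Grundy value is 4.
The value of a disjunctive sum is the nim-sum of the parts.
Combined value = 0 XOR 4 = 4.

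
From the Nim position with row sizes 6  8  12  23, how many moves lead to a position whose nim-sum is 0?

1

Nim-sum: 6 ⊕ 8 ⊕ 12 ⊕ 23 = 21.
The overall nim-sum is X = 21. A row of size p has a winning move iff p XOR X < p (reduce it to p XOR X).
  6: 6 XOR 21 = 19 ≥ 6 — no move.
  8: 8 XOR 21 = 29 ≥ 8 — no move.
  12: 12 XOR 21 = 25 ≥ 12 — no move.
  23: 23 XOR 21 = 2 < 23 — winning move (to 2).
That gives 1 winning move.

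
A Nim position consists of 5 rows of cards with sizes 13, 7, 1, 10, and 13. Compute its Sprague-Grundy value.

12

Write each in binary and XOR column by column:
  1101  (13)
  0111  (7)
  0001  (1)
  1010  (10)
  1101  (13)
  ----
  1100  (12)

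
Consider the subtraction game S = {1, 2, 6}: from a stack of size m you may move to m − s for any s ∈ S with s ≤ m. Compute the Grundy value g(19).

2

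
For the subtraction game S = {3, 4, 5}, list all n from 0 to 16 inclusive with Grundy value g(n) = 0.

Compute g(0), g(1), … for moves {3, 4, 5}:
k:     0  1  2  3  4  5  6  7  8  9 10 11 12 13 14 15 16
g(k):  0  0  0  1  1  1  2  2  0  0  0  1  1  1  2  2  0
The P-positions (g = 0) in 0..16 are 0, 1, 2, 8, 9, 10, 16.

0, 1, 2, 8, 9, 10, 16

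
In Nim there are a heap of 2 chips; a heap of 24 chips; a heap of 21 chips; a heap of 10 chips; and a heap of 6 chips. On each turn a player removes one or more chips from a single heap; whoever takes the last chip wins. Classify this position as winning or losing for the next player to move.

Winning position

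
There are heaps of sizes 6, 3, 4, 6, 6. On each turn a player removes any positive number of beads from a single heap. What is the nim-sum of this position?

1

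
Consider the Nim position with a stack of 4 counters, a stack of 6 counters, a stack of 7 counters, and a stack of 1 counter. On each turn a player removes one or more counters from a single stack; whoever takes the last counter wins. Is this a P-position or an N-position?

N-position

Bitwise XOR of the heap sizes:
  100  (4)
  110  (6)
  111  (7)
  001  (1)
  ---
  100  (4)
The nim-sum is 4 ≠ 0, so this is an N-position: the player to move can win.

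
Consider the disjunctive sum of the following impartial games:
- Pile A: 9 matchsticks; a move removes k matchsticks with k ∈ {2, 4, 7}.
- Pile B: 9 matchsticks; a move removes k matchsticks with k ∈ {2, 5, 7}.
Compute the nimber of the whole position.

For pile A, compute g(0), g(1), … with moves {2, 4, 7}:
k:     0  1  2  3  4  5  6  7  8  9
g(k):  0  0  1  1  2  2  0  3  1  0
So g(9) = 0.
Grundy values for pile B (subtraction set {2, 5, 7}):
g(0) = mex{} = 0
g(1) = mex{} = 0
g(2) = mex{0} = 1
g(3) = mex{0} = 1
g(4) = mex{1} = 0
g(5) = mex{0,1} = 2
g(6) = mex{0} = 1
g(7) = mex{0,1,2} = 3
g(8) = mex{0,1} = 2
g(9) = mex{0,1,3} = 2
So g(9) = 2.
The value of a disjunctive sum is the nim-sum of the parts.
Combined value = 0 XOR 2 = 2.

2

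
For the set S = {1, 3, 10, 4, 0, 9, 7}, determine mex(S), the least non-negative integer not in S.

2

The values 0, 1 are all present; 2 is the first non-negative integer missing from the set.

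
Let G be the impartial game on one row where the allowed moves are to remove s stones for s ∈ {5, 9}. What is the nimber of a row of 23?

Grundy values for subtraction set {5, 9}:
k:     0  1  2  3  4  5  6  7  8  9 10 11 12 13 14 15 16 17 18 19 20 21 22 23
g(k):  0  0  0  0  0  1  1  1  1  1  2  2  2  2  0  0  0  0  0  1  1  1  1  1
So g(23) = 1.

1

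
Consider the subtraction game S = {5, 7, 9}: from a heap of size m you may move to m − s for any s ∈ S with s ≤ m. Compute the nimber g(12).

2

Grundy values for subtraction set {5, 7, 9}:
g(0) = mex{} = 0
g(1) = mex{} = 0
g(2) = mex{} = 0
g(3) = mex{} = 0
g(4) = mex{} = 0
g(5) = mex{0} = 1
g(6) = mex{0} = 1
g(7) = mex{0} = 1
g(8) = mex{0} = 1
g(9) = mex{0} = 1
g(10) = mex{0,1} = 2
g(11) = mex{0,1} = 2
g(12) = mex{0,1} = 2
So g(12) = 2.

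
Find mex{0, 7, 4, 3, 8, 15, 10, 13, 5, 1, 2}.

6

The values 0, 1, 2, 3, 4, 5 are all present; 6 is the first non-negative integer missing from the set.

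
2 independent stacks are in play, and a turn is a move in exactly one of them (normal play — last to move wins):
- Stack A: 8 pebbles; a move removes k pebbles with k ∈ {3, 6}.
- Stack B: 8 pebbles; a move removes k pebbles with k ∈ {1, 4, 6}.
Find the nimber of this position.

Build the Grundy sequence for stack A with g(k) = mex{g(k−s) : s ∈ {3, 6}, s ≤ k}:
g(0) = mex{} = 0
g(1) = mex{} = 0
g(2) = mex{} = 0
g(3) = mex{0} = 1
g(4) = mex{0} = 1
g(5) = mex{0} = 1
g(6) = mex{0,1} = 2
g(7) = mex{0,1} = 2
g(8) = mex{0,1} = 2
So g(8) = 2.
Grundy values for stack B (subtraction set {1, 4, 6}):
k:     0  1  2  3  4  5  6  7  8
g(k):  0  1  0  1  2  0  1  0  1
So g(8) = 1.
The value of a disjunctive sum is the nim-sum of the parts.
Combined value = 2 ⊕ 1 = 3.

3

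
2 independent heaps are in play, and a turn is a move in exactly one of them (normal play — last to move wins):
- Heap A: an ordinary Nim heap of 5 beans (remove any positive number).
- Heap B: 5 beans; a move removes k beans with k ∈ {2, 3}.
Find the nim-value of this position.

5

Heap A is a plain Nim heap of size 5, so its Grundy value is 5.
For heap B, compute g(0), g(1), … with moves {2, 3}:
g(0) = mex{} = 0
g(1) = mex{} = 0
g(2) = mex{0} = 1
g(3) = mex{0} = 1
g(4) = mex{0,1} = 2
g(5) = mex{1} = 0
So g(5) = 0.
By the Sprague-Grundy theorem, the Grundy value of a sum of independent games is the XOR of the component values.
Combined value = 5 XOR 0 = 5.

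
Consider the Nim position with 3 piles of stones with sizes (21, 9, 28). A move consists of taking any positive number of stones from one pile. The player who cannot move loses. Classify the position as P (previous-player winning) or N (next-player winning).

P-position

Nim-sum: 21 ^ 9 ^ 28 = 0.
The nim-sum is 0, so this is a P-position: the player to move is in a losing position under optimal play.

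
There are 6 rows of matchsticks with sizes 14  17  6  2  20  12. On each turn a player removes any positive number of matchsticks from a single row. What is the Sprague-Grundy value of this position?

Compute the nim-sum pairwise:
14 ^ 17 = 31
31 ^ 6 = 25
25 ^ 2 = 27
27 ^ 20 = 15
15 ^ 12 = 3

3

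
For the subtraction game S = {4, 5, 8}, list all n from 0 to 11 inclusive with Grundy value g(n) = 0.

0, 1, 2, 3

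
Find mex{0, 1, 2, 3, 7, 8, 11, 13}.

4

The values 0, 1, 2, 3 are all present; 4 is the first non-negative integer missing from the set.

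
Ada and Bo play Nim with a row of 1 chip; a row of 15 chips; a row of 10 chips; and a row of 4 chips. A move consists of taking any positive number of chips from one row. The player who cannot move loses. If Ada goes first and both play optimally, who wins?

Compute the nim-sum pairwise:
1 ^ 15 = 14
14 ^ 10 = 4
4 ^ 4 = 0
The nim-sum is 0, so this is a P-position: the player to move is in a losing position under optimal play; Ada is about to move from it and so loses — Bo wins.

Bo wins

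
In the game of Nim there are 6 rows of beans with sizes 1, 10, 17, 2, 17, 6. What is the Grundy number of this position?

In binary:
  00001  (1)
  01010  (10)
  10001  (17)
  00010  (2)
  10001  (17)
  00110  (6)
  -----
  01111  (15)

15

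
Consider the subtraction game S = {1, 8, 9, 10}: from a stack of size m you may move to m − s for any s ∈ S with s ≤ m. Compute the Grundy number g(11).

Compute g(0), g(1), … for moves {1, 8, 9, 10}:
k:     0  1  2  3  4  5  6  7  8  9 10 11
g(k):  0  1  0  1  0  1  0  1  2  3  2  3
So g(11) = 3.

3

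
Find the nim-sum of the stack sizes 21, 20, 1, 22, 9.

31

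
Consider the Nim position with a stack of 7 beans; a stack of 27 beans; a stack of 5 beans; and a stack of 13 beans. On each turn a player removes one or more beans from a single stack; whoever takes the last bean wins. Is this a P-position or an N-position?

N-position

Compute the nim-sum pairwise:
7 ^ 27 = 28
28 ^ 5 = 25
25 ^ 13 = 20
The nim-sum is 20 ≠ 0, so this is an N-position: the player to move can win.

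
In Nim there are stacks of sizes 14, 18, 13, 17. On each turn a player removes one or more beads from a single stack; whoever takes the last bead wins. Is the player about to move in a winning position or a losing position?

Compute the nim-sum pairwise:
14 XOR 18 = 28
28 XOR 13 = 17
17 XOR 17 = 0
The nim-sum is 0, so this is a P-position: the player to move is in a losing position under optimal play.

Losing position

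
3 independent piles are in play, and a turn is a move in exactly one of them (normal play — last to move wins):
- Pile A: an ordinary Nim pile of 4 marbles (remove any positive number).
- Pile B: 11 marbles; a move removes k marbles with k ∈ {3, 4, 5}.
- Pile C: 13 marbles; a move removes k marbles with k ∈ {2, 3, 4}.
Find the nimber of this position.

5

Pile A is a plain Nim pile of size 4, so its Grundy value is 4.
Grundy values for pile B (subtraction set {3, 4, 5}):
g(0) = mex{} = 0
g(1) = mex{} = 0
g(2) = mex{} = 0
g(3) = mex{0} = 1
g(4) = mex{0} = 1
g(5) = mex{0} = 1
g(6) = mex{0,1} = 2
g(7) = mex{0,1} = 2
g(8) = mex{1} = 0
g(9) = mex{1,2} = 0
g(10) = mex{1,2} = 0
g(11) = mex{0,2} = 1
So g(11) = 1.
Grundy values for pile C (subtraction set {2, 3, 4}):
k:     0  1  2  3  4  5  6  7  8  9 10 11 12 13
g(k):  0  0  1  1  2  2  0  0  1  1  2  2  0  0
So g(13) = 0.
By the Sprague-Grundy theorem, the Grundy value of a sum of independent games is the XOR of the component values.
Combined value = 4 XOR 1 XOR 0 = 5.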